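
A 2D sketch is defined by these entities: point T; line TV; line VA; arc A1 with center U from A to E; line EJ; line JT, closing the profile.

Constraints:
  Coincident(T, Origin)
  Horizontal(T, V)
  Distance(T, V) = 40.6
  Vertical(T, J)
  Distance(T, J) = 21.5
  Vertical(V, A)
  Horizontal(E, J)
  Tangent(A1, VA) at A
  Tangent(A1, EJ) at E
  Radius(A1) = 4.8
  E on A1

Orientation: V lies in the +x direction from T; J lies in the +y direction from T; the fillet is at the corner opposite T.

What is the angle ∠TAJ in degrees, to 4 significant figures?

29.10°

T is at the origin; TV is horizontal with |TV| = 40.6 and V on the +x side, so V = (40.60, 0.000). TJ is vertical with |TJ| = 21.5 and J on the +y side, so J = (0.000, 21.50). The virtual corner opposite T is at (40.60, 21.50). Since A1 is tangent to VA there, UA ⟂ VA and tangency of A1 to EJ means the radius UE is perpendicular to EJ, with radius 4.8, so the center U sits 4.8 in from both sides at U = (35.80, 16.70). That places the tangent points at A = (40.60, 16.70) on VA and E = (35.80, 21.50) on EJ. Then cos ∠TAJ = AT·AJ / (|AT||AJ|), giving 29.10°.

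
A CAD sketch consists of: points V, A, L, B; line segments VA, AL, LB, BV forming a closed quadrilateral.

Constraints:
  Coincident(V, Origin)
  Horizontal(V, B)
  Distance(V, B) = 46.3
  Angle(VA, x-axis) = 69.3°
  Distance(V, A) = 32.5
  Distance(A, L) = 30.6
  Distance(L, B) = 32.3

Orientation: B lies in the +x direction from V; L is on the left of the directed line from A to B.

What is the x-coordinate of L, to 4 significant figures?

42.05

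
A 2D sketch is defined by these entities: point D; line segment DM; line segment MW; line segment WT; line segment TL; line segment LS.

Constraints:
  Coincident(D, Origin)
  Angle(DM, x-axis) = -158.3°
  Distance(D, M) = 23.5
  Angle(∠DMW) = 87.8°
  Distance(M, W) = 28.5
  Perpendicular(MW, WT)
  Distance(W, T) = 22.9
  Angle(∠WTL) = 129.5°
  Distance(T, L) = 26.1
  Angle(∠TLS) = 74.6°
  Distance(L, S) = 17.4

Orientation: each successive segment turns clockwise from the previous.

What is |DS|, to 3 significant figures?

0.379

∠WTL = 129.5° gives TL at -31.0° from the x-axis; with |TL| = 26.1, L = (12.6, 12.4). ∠TLS = 74.6° gives LS at -136° from the x-axis; with |LS| = 17.4, S = (0.00986, 0.379). Then |DS| = |S − D| = 0.379.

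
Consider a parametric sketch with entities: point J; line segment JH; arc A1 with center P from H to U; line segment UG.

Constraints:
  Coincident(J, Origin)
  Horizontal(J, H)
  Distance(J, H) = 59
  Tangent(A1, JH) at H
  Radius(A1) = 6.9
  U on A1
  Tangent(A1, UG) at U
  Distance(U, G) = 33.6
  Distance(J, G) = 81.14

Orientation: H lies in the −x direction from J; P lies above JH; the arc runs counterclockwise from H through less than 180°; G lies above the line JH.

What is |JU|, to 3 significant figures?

54.2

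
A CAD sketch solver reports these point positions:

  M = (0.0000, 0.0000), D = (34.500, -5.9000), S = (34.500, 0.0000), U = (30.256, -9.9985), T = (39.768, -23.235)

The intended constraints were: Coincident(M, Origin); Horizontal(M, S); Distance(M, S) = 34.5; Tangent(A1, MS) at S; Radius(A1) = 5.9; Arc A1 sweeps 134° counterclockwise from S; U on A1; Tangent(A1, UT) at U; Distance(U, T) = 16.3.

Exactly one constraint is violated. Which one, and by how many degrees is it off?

Tangent(A1, UT) at U — off by 8.30°.

M = (0.00, 0.00) ✓; M.y = 0.00, S.y = 0.00 ✓; |MS| = 34.50 ✓; ∠(DS, SM) = 90.00° ✓; |DS| = 5.900 ✓; bearing(D→U) − bearing(D→S) = 134.0° ✓; |DU| = 5.900 ✓; ∠(DU, UT) = 98.30° ✗; |UT| = 16.30 ✓.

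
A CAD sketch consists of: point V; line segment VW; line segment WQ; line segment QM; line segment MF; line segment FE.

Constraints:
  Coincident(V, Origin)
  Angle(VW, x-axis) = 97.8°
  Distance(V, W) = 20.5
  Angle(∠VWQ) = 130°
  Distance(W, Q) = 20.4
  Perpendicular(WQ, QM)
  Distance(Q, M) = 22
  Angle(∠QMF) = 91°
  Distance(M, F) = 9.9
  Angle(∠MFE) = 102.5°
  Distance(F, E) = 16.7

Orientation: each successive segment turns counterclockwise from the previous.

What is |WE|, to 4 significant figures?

8.878

V is at the origin; VW runs at 97.8° with length 20.5, so W = (-2.782, 20.31). ∠VWQ = 130.0° gives WQ at 147.8° from the x-axis; with |WQ| = 20.4, Q = (-20.04, 31.18). WQ is perpendicular to QM, so QM runs at -122.2°; with |QM| = 22.0, M = (-31.77, 12.56). ∠QMF = 91.0° gives MF at -33.20° from the x-axis; with |MF| = 9.9, F = (-23.48, 7.144). ∠MFE = 102.5° gives FE at 44.30° from the x-axis; with |FE| = 16.7, E = (-11.53, 18.81). Then |WE| = |E − W| = 8.878.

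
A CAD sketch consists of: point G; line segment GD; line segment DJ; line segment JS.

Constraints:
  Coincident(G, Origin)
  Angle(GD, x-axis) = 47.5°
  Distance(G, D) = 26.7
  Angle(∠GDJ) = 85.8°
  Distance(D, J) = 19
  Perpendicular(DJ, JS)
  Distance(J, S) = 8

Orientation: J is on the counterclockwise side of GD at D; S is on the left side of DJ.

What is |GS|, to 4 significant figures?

25.25

G is at the origin; GD runs at 47.5° with length 26.7, so D = 26.7·(cos 47.5°, sin 47.5°) = (18.04, 19.69). ∠GDJ = 85.8°, so DJ runs at 47.5° + (180° − 85.8°) = 141.7° from the x-axis; with |DJ| = 19.0, J = D + 19.0·(cos 141.7°, sin 141.7°) = (3.128, 31.46). DJ ⟂ JS; with |JS| = 8.0 on the left of DJ, S = J + 8.0·(-0.6198, -0.7848) = (-1.831, 25.18). Then |GS| = |S − G| = 25.25.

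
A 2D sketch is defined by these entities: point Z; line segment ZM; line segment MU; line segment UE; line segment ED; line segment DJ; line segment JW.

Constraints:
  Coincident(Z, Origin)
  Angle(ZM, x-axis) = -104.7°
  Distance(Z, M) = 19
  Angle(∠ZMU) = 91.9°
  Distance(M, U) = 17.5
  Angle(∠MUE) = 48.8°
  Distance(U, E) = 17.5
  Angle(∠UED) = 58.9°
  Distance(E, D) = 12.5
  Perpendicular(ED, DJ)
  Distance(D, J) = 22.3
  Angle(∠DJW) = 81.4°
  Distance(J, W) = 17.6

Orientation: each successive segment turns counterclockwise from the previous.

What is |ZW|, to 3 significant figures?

27.8

The perpendicularity gives DJ at right angles to ED, so DJ runs at -34.3°; with |DJ| = 22.3, J = (16.0, -30.4). ∠DJW = 81.4° gives JW at 64.3° from the x-axis; with |JW| = 17.6, W = (23.7, -14.5). Then |ZW| = |W − Z| = 27.8.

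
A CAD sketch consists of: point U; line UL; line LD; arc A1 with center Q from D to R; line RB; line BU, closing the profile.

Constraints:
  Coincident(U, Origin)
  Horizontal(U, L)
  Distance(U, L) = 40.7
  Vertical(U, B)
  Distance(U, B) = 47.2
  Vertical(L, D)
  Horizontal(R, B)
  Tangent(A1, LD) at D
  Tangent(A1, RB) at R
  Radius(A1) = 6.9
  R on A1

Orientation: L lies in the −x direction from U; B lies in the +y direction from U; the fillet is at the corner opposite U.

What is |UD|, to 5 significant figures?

57.276

U is at the origin; UL is horizontal with |UL| = 40.7 and L on the −x side, so L = (-40.700, 0.0000). U and B share the same x with |UB| = 47.2 and B on the +y side, so B = (0.0000, 47.200). The virtual corner opposite U is at (-40.700, 47.200). Since A1 is tangent to LD there, QD ⟂ LD and tangency of A1 to RB means the radius QR is perpendicular to RB, with radius 6.9, so the center Q sits 6.9 in from both sides at Q = (-33.800, 40.300). That places the tangent points at D = (-40.700, 40.300) on LD and R = (-33.800, 47.200) on RB. Then |UD| = |D − U| = 57.276.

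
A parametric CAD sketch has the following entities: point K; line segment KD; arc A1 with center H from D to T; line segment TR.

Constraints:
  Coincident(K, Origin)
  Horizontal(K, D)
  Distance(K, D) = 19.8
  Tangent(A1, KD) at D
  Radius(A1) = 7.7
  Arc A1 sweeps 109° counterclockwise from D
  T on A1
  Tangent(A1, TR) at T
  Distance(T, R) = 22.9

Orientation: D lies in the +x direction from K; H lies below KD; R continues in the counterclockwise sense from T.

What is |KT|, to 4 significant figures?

16.15

The tangent condition forces HD to be normal to KD, so H = D + (0, -7.7) = (19.80, -7.700). On A1, D sits at bearing 90° from H; a 109° counterclockwise sweep puts T at bearing 199°, so T = H + 7.7·(cos 199°, sin 199°) = (12.52, -10.21). Then |KT| = |T − K| = 16.15.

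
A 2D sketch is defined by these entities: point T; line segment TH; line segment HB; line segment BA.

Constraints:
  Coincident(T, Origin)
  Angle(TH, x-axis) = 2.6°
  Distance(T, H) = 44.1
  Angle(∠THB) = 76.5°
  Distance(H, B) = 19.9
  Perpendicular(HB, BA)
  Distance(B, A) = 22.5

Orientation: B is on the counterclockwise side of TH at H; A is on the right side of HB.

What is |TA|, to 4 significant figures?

66.08

∠THB = 76.5°, so HB runs at 2.6° + (180° − 76.5°) = 106.1° from the x-axis; with |HB| = 19.9, B = H + 19.9·(cos 106.1°, sin 106.1°) = (38.54, 21.12). The perpendicularity gives BA at right angles to HB; with |BA| = 22.5 on the right of HB, A = B + 22.5·(0.9608, 0.2773) = (60.15, 27.36). Then |TA| = |A − T| = 66.08.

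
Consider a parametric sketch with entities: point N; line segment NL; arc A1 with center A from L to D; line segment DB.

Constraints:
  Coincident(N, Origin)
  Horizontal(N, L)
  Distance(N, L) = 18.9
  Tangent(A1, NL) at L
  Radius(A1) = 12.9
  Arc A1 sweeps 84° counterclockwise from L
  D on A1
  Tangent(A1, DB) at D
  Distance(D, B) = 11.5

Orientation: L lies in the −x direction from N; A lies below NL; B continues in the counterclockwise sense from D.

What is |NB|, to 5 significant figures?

40.162

N is at the origin; NL is horizontal with |NL| = 18.9 and L on the −x side, so L = (-18.900, 0.0000). A1 meets NL tangentially, so AL is at right angles to NL, so A = L + (0, -12.9) = (-18.900, -12.900). On A1, L sits at bearing 90° from A; an 84° counterclockwise sweep puts D at bearing 174°, so D = A + 12.9·(cos 174°, sin 174°) = (-31.729, -11.552). The tangent condition forces AD to be normal to DB, so DB runs along (−sin 174°, cos 174°); with |DB| = 11.5, B = (-32.931, -22.989). Then |NB| = |B − N| = 40.162.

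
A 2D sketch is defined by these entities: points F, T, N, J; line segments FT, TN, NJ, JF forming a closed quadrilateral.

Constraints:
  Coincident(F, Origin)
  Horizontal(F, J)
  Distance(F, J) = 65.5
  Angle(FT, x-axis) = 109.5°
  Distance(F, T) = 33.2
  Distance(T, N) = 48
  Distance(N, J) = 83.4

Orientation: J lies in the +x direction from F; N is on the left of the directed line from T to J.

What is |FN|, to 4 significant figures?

71.46

F is at the origin; FJ is horizontal with |FJ| = 65.5 and J in +x, so J = (65.5, 0). FT runs at 109.5° with |FT| = 33.2, so T = (-11.08, 31.30). N is determined by |TN| = 48.0 and |NJ| = 83.4 together: it lies at the intersection of circle(T, 48.0) and circle(J, 83.4). With |TJ| = 82.73, the foot of the radical line on TJ is 13.25 from T and the perpendicular offset is √(48.0² − 13.25²) = 46.13. Taking the left-of-TJ solution: N = (18.64, 68.99).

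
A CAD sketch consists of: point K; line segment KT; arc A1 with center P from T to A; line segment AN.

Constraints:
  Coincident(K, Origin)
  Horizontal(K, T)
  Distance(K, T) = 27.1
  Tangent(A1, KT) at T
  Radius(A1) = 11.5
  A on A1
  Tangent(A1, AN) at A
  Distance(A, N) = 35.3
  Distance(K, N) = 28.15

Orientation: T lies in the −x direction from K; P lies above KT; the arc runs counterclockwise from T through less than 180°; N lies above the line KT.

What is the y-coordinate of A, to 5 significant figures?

3.1451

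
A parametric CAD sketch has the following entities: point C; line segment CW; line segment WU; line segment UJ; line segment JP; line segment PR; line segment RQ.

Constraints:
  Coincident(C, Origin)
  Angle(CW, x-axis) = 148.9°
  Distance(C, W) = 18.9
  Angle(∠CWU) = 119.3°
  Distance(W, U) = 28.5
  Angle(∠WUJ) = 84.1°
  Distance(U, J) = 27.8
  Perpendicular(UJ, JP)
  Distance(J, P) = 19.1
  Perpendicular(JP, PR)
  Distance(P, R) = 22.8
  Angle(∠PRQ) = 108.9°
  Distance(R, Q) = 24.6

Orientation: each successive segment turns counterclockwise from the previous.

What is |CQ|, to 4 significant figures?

46.29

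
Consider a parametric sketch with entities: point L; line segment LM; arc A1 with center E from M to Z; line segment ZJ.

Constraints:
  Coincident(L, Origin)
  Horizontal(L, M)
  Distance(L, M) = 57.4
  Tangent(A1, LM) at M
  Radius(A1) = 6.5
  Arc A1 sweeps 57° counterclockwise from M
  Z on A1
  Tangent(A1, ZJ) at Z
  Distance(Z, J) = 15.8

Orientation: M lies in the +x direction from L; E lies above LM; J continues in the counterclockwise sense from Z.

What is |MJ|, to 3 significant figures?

21.5

On A1, M sits at bearing -90° from E; a 57° counterclockwise sweep puts Z at bearing -33°, so Z = E + 6.5·(cos -33°, sin -33°) = (62.9, 2.96). The tangent condition forces EZ to be normal to ZJ, so ZJ runs along (−sin -33°, cos -33°); with |ZJ| = 15.8, J = (71.5, 16.2). Then |MJ| = |J − M| = 21.5.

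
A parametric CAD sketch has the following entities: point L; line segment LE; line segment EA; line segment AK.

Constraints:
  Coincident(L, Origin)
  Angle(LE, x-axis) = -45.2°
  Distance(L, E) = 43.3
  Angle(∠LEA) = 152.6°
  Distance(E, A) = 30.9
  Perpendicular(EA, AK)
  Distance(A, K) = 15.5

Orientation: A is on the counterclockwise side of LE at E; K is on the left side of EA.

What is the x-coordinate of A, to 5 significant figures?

59.931

L is at the origin; LE runs at -45.2° with length 43.3, so E = 43.3·(cos -45.2°, sin -45.2°) = (30.511, -30.724). ∠LEA = 152.6°, so EA runs at -45.2° + (180° − 152.6°) = -17.800° from the x-axis; with |EA| = 30.9, A = E + 30.9·(cos -17.800°, sin -17.800°) = (59.931, -40.170). So A.x = 59.931.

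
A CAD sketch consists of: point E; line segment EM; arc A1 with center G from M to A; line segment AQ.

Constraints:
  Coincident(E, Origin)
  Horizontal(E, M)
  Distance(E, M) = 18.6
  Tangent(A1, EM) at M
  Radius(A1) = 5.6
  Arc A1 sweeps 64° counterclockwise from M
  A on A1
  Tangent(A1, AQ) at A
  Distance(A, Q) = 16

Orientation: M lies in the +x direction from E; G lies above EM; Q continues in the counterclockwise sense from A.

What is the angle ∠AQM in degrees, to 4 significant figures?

8.504°

E is at the origin; EM is horizontal with |EM| = 18.6 and M on the +x side, so M = (18.60, 0.000). Tangency of A1 to EM means the radius GM is perpendicular to EM, so G = M + (0, 5.6) = (18.60, 5.600). On A1, M sits at bearing -90° from G; a 64° counterclockwise sweep puts A at bearing -26°, so A = G + 5.6·(cos -26°, sin -26°) = (23.63, 3.145). The tangent condition forces GA to be normal to AQ, so AQ runs along (−sin -26°, cos -26°); with |AQ| = 16.0, Q = (30.65, 17.53). Then cos ∠AQM = QA·QM / (|QA||QM|), giving 8.504°.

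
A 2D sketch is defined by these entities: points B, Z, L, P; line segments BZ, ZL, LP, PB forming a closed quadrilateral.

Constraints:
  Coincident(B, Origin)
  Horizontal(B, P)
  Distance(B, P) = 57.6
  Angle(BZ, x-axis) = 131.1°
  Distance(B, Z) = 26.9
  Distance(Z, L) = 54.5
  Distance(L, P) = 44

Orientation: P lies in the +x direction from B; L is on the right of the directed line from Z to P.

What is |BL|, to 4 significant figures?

27.60

Checks: |ZL| = 54.50 ✓; |LP| = 44.00 ✓.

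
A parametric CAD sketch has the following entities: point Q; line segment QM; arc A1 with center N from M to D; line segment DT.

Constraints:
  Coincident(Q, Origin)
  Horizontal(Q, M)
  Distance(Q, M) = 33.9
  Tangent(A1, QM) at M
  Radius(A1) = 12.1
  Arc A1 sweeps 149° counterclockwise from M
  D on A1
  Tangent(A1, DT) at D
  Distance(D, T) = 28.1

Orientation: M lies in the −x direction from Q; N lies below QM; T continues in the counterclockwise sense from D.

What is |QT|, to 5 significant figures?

40.278

Q is at the origin; Q and M share the same y with |QM| = 33.9 and M on the −x side, so M = (-33.900, 0.0000). The tangent condition forces NM to be normal to QM, so N = M + (0, -12.1) = (-33.900, -12.100). On A1, M sits at bearing 90° from N; a 149° counterclockwise sweep puts D at bearing 239°, so D = N + 12.1·(cos 239°, sin 239°) = (-40.132, -22.472). A1 meets DT tangentially, so ND is at right angles to DT, so DT runs along (−sin 239°, cos 239°); with |DT| = 28.1, T = (-16.046, -36.944). Then |QT| = |T − Q| = 40.278.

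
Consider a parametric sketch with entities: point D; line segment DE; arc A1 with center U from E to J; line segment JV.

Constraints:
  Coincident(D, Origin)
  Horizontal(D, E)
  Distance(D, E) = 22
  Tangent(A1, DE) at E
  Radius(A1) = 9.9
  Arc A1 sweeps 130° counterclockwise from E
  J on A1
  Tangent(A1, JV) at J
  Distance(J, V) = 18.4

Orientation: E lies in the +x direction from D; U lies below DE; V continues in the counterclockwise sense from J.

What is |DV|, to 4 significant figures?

40.13

D is at the origin; DE is horizontal with |DE| = 22.0 and E on the +x side, so E = (22.00, 0.000). The tangent condition forces UE to be normal to DE, so U = E + (0, -9.9) = (22.00, -9.900). On A1, E sits at bearing 90° from U; a 130° counterclockwise sweep puts J at bearing 220°, so J = U + 9.9·(cos 220°, sin 220°) = (14.42, -16.26). Since A1 is tangent to JV there, UJ ⟂ JV, so JV runs along (−sin 220°, cos 220°); with |JV| = 18.4, V = (26.24, -30.36). Then |DV| = |V − D| = 40.13.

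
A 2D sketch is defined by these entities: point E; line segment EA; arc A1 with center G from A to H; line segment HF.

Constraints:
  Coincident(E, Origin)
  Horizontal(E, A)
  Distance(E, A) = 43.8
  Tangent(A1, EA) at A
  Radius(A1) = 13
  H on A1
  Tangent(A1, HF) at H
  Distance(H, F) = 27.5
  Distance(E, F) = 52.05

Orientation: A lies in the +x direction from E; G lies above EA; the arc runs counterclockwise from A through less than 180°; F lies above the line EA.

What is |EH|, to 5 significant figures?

57.171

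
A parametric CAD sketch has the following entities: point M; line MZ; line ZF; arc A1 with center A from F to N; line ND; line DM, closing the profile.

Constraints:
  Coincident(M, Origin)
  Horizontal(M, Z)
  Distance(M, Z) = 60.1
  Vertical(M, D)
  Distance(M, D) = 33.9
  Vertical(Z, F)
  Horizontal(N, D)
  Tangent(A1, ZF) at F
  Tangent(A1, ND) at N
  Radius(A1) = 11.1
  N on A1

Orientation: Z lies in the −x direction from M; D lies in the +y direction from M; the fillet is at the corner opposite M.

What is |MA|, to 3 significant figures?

54.0

MD is vertical with |MD| = 33.9 and D on the +y side, so D = (0.00, 33.9). The virtual corner opposite M is at (-60.1, 33.9). Tangency of A1 to ZF means the radius AF is perpendicular to ZF and tangency of A1 to ND means the radius AN is perpendicular to ND, with radius 11.1, so the center A sits 11.1 in from both sides at A = (-49.0, 22.8). Then |MA| = |A − M| = 54.0.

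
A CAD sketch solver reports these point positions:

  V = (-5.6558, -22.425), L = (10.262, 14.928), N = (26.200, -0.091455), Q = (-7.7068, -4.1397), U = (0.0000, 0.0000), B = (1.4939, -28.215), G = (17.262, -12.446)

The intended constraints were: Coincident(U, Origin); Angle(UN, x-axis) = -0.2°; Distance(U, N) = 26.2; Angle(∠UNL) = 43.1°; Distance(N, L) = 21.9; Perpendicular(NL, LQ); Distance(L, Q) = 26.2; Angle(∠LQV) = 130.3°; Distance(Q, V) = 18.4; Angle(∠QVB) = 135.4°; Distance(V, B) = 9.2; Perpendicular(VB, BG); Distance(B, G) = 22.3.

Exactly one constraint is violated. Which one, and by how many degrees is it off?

Perpendicular(VB, BG) — off by 6.00°.

U = (0.00, 0.00) ✓; UN at -0.2000° ✓; |UN| = 26.20 ✓; ∠UNL = 43.10° ✓; |NL| = 21.90 ✓; ∠(NL, LQ) = 90.00° ✓; |LQ| = 26.20 ✓; ∠LQV = 130.3° ✓; |QV| = 18.40 ✓; ∠QVB = 135.4° ✓; |VB| = 9.200 ✓; ∠(VB, BG) = 84.00° ✗; |BG| = 22.30 ✓.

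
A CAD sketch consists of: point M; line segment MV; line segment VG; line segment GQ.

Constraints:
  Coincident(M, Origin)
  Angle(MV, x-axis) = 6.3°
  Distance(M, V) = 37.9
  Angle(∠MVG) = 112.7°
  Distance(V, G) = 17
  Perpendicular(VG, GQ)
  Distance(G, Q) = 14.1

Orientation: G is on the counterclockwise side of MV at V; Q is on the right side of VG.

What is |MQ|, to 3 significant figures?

58.4

∠MVG = 112.7°, so VG runs at 6.3° + (180° − 112.7°) = 73.6° from the x-axis; with |VG| = 17.0, G = V + 17.0·(cos 73.6°, sin 73.6°) = (42.5, 20.5). VG ⟂ GQ; with |GQ| = 14.1 on the right of VG, Q = G + 14.1·(0.959, -0.282) = (56.0, 16.5). Then |MQ| = |Q − M| = 58.4.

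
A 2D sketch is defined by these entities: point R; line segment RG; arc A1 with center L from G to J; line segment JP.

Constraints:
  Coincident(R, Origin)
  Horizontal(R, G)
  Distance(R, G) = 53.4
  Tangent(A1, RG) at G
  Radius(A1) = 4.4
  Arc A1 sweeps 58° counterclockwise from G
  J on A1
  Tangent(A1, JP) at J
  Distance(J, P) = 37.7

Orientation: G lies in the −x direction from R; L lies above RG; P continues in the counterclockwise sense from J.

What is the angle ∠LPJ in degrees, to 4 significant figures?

6.657°

On A1, G sits at bearing -90° from L; a 58° counterclockwise sweep puts J at bearing -32°, so J = L + 4.4·(cos -32°, sin -32°) = (-49.67, 2.068). Since A1 is tangent to JP there, LJ ⟂ JP, so JP runs along (−sin -32°, cos -32°); with |JP| = 37.7, P = (-29.69, 34.04). Then cos ∠LPJ = PL·PJ / (|PL||PJ|), giving 6.657°.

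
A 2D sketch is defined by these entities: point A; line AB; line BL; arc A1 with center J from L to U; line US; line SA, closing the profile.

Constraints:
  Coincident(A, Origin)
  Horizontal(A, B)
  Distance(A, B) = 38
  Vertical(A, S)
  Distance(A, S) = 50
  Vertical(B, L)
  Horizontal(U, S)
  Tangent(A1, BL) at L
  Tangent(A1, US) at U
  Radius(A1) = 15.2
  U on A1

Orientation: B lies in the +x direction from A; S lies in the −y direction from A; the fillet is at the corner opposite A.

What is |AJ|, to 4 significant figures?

41.60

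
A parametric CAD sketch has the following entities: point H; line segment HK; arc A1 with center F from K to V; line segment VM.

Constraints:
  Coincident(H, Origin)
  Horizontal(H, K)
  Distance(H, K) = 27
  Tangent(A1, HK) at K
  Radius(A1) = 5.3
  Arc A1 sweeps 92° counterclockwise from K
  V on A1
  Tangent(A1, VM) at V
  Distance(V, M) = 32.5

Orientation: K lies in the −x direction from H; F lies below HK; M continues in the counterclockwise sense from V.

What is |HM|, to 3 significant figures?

49.1

H is at the origin; H and K share the same y with |HK| = 27.0 and K on the −x side, so K = (-27.0, 0.00). A1 meets HK tangentially, so FK is at right angles to HK, so F = K + (0, -5.3) = (-27.0, -5.30). On A1, K sits at bearing 90° from F; a 92° counterclockwise sweep puts V at bearing 182°, so V = F + 5.3·(cos 182°, sin 182°) = (-32.3, -5.48). Tangency of A1 to VM means the radius FV is perpendicular to VM, so VM runs along (−sin 182°, cos 182°); with |VM| = 32.5, M = (-31.2, -38.0). Then |HM| = |M − H| = 49.1.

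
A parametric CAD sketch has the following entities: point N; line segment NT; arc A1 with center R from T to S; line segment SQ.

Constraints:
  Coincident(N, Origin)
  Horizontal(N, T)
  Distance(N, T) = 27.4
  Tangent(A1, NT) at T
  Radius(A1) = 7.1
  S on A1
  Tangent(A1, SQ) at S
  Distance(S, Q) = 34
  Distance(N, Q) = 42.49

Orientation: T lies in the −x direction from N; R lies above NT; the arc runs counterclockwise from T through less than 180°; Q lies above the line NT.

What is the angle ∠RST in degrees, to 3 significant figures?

49.3°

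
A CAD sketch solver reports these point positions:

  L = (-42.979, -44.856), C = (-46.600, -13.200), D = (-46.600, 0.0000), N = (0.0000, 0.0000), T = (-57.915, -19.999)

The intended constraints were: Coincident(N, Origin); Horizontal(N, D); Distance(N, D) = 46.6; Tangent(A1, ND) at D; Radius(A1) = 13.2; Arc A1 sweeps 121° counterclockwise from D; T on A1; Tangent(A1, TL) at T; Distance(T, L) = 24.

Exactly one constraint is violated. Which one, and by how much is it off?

Distance(T, L) = 24 — off by 5.00.

N = (0.00, 0.00) ✓; N.y = 0.00, D.y = 0.00 ✓; |ND| = 46.60 ✓; ∠(CD, DN) = 90.00° ✓; |CD| = 13.20 ✓; bearing(C→T) − bearing(C→D) = 121.0° ✓; |CT| = 13.20 ✓; ∠(CT, TL) = 90.00° ✓; |TL| = 29.00 ✗.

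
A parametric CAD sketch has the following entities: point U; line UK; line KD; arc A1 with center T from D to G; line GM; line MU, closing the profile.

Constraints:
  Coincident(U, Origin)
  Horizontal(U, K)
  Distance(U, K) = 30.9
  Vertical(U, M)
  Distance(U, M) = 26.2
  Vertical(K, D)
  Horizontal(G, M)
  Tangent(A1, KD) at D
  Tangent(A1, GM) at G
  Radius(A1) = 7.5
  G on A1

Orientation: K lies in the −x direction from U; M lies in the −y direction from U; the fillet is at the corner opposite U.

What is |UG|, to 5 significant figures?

35.128

The virtual corner opposite U is at (-30.900, -26.200). Since A1 is tangent to KD there, TD ⟂ KD and the tangent condition forces TG to be normal to GM, with radius 7.5, so the center T sits 7.5 in from both sides at T = (-23.400, -18.700). That places the tangent points at D = (-30.900, -18.700) on KD and G = (-23.400, -26.200) on GM. Then |UG| = |G − U| = 35.128.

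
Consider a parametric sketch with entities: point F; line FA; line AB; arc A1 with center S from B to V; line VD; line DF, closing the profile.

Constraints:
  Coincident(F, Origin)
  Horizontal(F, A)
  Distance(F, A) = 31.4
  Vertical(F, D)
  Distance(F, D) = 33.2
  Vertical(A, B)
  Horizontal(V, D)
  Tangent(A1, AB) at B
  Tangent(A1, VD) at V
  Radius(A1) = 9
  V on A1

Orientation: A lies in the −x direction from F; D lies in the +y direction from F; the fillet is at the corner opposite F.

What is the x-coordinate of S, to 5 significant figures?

-22.400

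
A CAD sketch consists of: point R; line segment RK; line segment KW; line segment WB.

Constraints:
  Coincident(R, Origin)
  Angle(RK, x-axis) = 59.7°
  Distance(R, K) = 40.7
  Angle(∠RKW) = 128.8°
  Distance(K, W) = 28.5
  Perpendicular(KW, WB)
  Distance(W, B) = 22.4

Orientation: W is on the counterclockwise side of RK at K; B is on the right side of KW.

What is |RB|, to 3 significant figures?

76.5

R is at the origin; RK runs at 59.7° with length 40.7, so K = 40.7·(cos 59.7°, sin 59.7°) = (20.5, 35.1). ∠RKW = 128.8°, so KW runs at 59.7° + (180° − 128.8°) = 111° from the x-axis; with |KW| = 28.5, W = K + 28.5·(cos 111°, sin 111°) = (10.4, 61.8). The perpendicularity gives WB at right angles to KW; with |WB| = 22.4 on the right of KW, B = W + 22.4·(0.934, 0.357) = (31.3, 69.8). Then |RB| = |B − R| = 76.5.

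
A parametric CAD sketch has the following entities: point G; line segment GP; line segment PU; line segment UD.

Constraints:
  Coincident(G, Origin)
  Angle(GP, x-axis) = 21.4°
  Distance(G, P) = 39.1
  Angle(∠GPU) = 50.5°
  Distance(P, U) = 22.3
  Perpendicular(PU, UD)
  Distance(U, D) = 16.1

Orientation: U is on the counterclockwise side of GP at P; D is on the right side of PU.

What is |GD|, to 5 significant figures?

46.342

∠GPU = 50.5°, so PU runs at 21.4° + (180° − 50.5°) = 150.90° from the x-axis; with |PU| = 22.3, U = P + 22.3·(cos 150.90°, sin 150.90°) = (16.919, 25.112). PU ⟂ UD; with |UD| = 16.1 on the right of PU, D = U + 16.1·(0.48634, 0.87377) = (24.749, 39.180). Then |GD| = |D − G| = 46.342.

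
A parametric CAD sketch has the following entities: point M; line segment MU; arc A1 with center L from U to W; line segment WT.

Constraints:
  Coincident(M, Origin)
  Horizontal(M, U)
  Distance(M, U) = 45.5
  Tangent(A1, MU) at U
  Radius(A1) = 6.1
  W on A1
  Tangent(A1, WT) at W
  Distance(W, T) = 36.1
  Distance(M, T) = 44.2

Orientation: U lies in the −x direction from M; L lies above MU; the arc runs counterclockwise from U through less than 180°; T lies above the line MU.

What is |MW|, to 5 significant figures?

40.106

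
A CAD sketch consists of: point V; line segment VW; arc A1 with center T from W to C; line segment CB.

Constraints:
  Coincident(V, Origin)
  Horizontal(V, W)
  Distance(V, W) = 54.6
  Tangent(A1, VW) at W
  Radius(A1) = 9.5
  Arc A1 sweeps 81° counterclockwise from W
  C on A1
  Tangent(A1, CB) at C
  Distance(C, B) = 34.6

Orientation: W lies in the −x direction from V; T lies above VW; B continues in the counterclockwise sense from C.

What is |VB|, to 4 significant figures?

58.00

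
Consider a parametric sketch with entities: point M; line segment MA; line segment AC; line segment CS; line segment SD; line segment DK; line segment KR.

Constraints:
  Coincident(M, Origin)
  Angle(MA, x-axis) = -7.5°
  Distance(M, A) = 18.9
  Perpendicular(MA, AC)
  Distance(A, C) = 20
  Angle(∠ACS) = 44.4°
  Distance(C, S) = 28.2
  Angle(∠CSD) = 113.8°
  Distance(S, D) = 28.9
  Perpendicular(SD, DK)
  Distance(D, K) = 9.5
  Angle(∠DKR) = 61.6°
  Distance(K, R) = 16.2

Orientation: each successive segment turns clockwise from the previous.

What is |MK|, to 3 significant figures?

30.0

∠CSD = 113.8° gives SD at 60.7° from the x-axis; with |SD| = 28.9, D = (13.3, 25.5). The perpendicularity gives DK at right angles to SD, so DK runs at -29.3°; with |DK| = 9.5, K = (21.6, 20.8). Then |MK| = |K − M| = 30.0.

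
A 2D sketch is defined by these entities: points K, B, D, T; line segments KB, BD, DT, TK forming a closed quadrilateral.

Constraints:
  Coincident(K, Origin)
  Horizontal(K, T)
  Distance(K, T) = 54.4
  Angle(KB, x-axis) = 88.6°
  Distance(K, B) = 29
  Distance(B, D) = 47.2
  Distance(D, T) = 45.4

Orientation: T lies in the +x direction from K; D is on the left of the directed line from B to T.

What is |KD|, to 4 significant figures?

63.48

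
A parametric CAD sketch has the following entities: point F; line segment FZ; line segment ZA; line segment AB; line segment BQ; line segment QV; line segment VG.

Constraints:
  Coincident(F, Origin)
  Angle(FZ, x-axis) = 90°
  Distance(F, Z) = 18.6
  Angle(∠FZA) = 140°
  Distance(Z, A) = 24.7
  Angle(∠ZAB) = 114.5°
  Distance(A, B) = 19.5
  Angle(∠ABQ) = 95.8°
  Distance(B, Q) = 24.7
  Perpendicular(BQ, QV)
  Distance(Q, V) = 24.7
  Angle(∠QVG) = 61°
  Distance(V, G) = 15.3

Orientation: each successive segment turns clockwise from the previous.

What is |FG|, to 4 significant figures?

28.75

F is at the origin; FZ runs at 90.0° with length 18.6, so Z = (1.139e-15, 18.60). ∠FZA = 140.0° gives ZA at 50.00° from the x-axis; with |ZA| = 24.7, A = (15.88, 37.52). ∠ZAB = 114.5° gives AB at -15.50° from the x-axis; with |AB| = 19.5, B = (34.67, 32.31). ∠ABQ = 95.8° gives BQ at -99.70° from the x-axis; with |BQ| = 24.7, Q = (30.51, 7.963). BQ ⟂ QV, so QV runs at 170.3°; with |QV| = 24.7, V = (6.159, 12.12). ∠QVG = 61.0° gives VG at 51.30° from the x-axis; with |VG| = 15.3, G = (15.73, 24.07). Then |FG| = |G − F| = 28.75.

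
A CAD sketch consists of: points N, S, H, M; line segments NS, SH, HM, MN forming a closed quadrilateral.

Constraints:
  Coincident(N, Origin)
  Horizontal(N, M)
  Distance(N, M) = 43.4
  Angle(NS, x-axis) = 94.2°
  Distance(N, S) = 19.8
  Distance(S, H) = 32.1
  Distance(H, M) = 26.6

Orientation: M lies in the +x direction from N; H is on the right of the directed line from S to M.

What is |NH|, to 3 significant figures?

18.6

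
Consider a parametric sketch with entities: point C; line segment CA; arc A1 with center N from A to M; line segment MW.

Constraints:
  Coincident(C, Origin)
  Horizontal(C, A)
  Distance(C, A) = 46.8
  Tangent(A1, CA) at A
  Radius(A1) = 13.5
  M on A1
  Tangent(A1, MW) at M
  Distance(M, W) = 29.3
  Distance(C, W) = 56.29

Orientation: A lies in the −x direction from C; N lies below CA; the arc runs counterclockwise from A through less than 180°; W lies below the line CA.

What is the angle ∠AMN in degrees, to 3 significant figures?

22.4°

C is at the origin; CA is horizontal with |CA| = 46.8 and A on the −x side, so A = (-46.8, 0.00). The tangent condition forces NA to be normal to CA, so N = A + (0, -13.5) = (-46.8, -13.5). Since NM ⟂ MW (tangency), |NW| = √(13.5² + 29.3²) = 32.3 regardless of where M sits on A1. So W lies on both circle(C, 56.29) and circle(N, 32.3); the below-CA intersection is W = (-35.5, -43.7). M is the foot of the tangent from W: M = (-56.3, -23.1).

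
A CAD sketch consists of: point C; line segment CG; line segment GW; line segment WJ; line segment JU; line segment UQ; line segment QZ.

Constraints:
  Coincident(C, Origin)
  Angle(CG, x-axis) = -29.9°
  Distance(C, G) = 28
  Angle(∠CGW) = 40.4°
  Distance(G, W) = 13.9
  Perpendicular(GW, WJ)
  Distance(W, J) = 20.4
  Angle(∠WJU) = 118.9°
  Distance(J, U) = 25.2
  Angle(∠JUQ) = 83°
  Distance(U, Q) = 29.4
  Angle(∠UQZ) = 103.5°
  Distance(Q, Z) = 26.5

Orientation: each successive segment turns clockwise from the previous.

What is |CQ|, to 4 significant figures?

42.44

C is at the origin; CG runs at -29.9° with length 28.0, so G = (24.27, -13.96). ∠CGW = 40.4° gives GW at -169.5° from the x-axis; with |GW| = 13.9, W = (10.61, -16.49). GW ⟂ WJ, so WJ runs at 100.5°; with |WJ| = 20.4, J = (6.888, 3.568). ∠WJU = 118.9° gives JU at 39.40° from the x-axis; with |JU| = 25.2, U = (26.36, 19.56). ∠JUQ = 83.0° gives UQ at -57.60° from the x-axis; with |UQ| = 29.4, Q = (42.11, -5.260). Then |CQ| = |Q − C| = 42.44.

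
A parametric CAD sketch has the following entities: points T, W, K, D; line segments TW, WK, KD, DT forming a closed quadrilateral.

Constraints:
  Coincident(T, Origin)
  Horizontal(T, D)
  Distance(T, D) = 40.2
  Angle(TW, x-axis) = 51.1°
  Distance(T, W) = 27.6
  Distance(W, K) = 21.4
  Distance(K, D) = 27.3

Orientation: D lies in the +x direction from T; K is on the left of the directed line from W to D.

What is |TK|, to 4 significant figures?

46.70

T is at the origin; TD is horizontal with |TD| = 40.2 and D in +x, so D = (40.2, 0). TW runs at 51.1° with |TW| = 27.6, so W = (17.33, 21.48). K is determined by |WK| = 21.4 and |KD| = 27.3 together: it lies at the intersection of circle(W, 21.4) and circle(D, 27.3). With |WD| = 31.37, the foot of the radical line on WD is 11.11 from W and the perpendicular offset is √(21.4² − 11.11²) = 18.29. Taking the left-of-WD solution: K = (37.95, 27.21).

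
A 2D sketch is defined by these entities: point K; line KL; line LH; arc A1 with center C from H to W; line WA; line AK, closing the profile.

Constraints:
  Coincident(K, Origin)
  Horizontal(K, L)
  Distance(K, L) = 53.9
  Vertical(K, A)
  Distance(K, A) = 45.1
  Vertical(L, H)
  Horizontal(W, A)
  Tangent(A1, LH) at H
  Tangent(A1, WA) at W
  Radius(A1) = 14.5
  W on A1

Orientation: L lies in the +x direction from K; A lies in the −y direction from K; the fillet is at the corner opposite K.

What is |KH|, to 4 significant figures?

61.98

K is at the origin; KL is horizontal with |KL| = 53.9 and L on the +x side, so L = (53.90, 0.000). KA is vertical with |KA| = 45.1 and A on the −y side, so A = (0.000, -45.10). The virtual corner opposite K is at (53.90, -45.10). A1 meets LH tangentially, so CH is at right angles to LH and the tangent condition forces CW to be normal to WA, with radius 14.5, so the center C sits 14.5 in from both sides at C = (39.40, -30.60). That places the tangent points at H = (53.90, -30.60) on LH and W = (39.40, -45.10) on WA. Then |KH| = |H − K| = 61.98.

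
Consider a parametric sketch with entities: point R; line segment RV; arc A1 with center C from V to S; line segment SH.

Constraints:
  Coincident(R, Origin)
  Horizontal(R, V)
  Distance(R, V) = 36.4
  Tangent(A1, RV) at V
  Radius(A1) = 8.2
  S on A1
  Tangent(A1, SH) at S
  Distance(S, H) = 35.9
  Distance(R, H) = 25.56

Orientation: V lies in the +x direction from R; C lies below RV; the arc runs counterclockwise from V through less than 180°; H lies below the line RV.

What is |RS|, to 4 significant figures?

31.14

Checks: R.y = 0.00, V.y = 0.00 ✓; |CS| = 8.200 ✓; ∠(CS, SH) = 90.00° ✓; |SH| = 35.90 ✓; |RH| = 25.56 ✓.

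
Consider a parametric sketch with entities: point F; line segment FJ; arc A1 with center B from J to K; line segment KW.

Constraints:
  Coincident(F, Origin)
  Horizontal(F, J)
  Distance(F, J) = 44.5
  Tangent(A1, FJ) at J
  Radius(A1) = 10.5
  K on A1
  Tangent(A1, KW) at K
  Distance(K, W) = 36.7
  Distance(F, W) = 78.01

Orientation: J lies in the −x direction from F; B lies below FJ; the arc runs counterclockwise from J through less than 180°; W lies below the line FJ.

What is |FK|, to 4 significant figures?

55.01

Checks: |BK| = 10.50 ✓; ∠(BK, KW) = 90.00° ✓; |KW| = 36.70 ✓; |FW| = 78.01 ✓.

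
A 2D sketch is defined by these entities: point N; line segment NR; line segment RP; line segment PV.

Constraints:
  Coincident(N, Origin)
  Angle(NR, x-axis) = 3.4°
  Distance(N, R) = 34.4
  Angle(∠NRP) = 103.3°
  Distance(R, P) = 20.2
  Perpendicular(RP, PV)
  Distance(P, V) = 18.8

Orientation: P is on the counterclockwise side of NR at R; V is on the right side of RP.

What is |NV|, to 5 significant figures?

59.357

N is at the origin; NR runs at 3.4° with length 34.4, so R = 34.4·(cos 3.4°, sin 3.4°) = (34.339, 2.0401). ∠NRP = 103.3°, so RP runs at 3.4° + (180° − 103.3°) = 80.100° from the x-axis; with |RP| = 20.2, P = R + 20.2·(cos 80.100°, sin 80.100°) = (37.812, 21.939). The perpendicularity gives PV at right angles to RP; with |PV| = 18.8 on the right of RP, V = P + 18.8·(0.98511, -0.17193) = (56.332, 18.707). Then |NV| = |V − N| = 59.357.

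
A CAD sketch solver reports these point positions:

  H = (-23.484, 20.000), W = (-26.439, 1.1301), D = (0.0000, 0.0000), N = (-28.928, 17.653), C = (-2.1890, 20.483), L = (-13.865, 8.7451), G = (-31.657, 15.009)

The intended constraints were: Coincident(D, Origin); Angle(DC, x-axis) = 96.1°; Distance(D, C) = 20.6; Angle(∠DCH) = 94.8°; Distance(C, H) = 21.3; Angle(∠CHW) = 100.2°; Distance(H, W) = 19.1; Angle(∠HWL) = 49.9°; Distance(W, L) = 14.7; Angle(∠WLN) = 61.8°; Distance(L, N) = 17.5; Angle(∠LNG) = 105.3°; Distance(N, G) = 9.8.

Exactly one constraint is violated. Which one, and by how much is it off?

Distance(N, G) = 9.8 — off by 6.00.

D = (0.00, 0.00) ✓; DC at 96.10° ✓; |DC| = 20.60 ✓; ∠DCH = 94.80° ✓; |CH| = 21.30 ✓; ∠CHW = 100.2° ✓; |HW| = 19.10 ✓; ∠HWL = 49.90° ✓; |WL| = 14.70 ✓; ∠WLN = 61.80° ✓; |LN| = 17.50 ✓; ∠LNG = 105.3° ✓; |NG| = 3.800 ✗.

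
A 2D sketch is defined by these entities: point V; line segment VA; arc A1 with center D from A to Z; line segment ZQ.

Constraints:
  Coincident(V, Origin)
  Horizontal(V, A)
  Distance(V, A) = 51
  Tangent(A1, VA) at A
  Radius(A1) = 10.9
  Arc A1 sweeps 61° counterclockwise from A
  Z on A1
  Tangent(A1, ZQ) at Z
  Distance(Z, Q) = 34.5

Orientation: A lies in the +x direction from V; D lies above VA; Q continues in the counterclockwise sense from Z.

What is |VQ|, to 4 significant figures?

85.15

V is at the origin; VA is horizontal with |VA| = 51.0 and A on the +x side, so A = (51.00, 0.000). A1 meets VA tangentially, so DA is at right angles to VA, so D = A + (0, 10.9) = (51.00, 10.90). On A1, A sits at bearing -90° from D; a 61° counterclockwise sweep puts Z at bearing -29°, so Z = D + 10.9·(cos -29°, sin -29°) = (60.53, 5.616). Since A1 is tangent to ZQ there, DZ ⟂ ZQ, so ZQ runs along (−sin -29°, cos -29°); with |ZQ| = 34.5, Q = (77.26, 35.79). Then |VQ| = |Q − V| = 85.15.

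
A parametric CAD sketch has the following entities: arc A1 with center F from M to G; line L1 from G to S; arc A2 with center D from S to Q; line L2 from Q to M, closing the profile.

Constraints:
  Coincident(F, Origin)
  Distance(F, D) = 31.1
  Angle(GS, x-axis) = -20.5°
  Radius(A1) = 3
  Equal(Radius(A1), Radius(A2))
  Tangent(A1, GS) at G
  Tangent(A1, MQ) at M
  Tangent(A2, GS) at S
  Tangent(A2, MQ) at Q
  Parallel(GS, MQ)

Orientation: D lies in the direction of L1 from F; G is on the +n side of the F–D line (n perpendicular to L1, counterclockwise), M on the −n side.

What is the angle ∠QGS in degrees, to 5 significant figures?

10.920°

The slot axis is L1's direction at -20.5°, so u = (cos -20.5°, sin -20.5°) = (0.93667, -0.35021) and n = (−sin -20.5°, cos -20.5°) = (0.35021, 0.93667). F is at the origin and D lies 31.1 along u from F, so D = 31.1·u = (29.131, -10.891). Tangency of A1 to both parallel lines with radius 3.0 puts G and M at F ± 3.0·n: G = (1.0506, 2.8100), M = (-1.0506, -2.8100). Equal radii place S and Q the same way about D: S = D + 3.0·n = (30.181, -8.0814), Q = D − 3.0·n = (28.080, -13.701). Then cos ∠QGS = GQ·GS / (|GQ||GS|), giving 10.920°.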